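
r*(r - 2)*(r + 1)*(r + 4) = r^4 + 3*r^3 - 6*r^2 - 8*r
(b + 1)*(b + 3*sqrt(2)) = b^2 + b + 3*sqrt(2)*b + 3*sqrt(2)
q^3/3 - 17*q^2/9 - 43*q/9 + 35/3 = (q/3 + 1)*(q - 7)*(q - 5/3)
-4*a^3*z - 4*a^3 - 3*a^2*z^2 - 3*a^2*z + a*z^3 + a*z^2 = (-4*a + z)*(a + z)*(a*z + a)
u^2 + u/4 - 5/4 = (u - 1)*(u + 5/4)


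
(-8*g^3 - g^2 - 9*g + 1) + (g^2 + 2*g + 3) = -8*g^3 - 7*g + 4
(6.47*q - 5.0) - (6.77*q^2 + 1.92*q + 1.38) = -6.77*q^2 + 4.55*q - 6.38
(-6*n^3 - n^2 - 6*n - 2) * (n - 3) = -6*n^4 + 17*n^3 - 3*n^2 + 16*n + 6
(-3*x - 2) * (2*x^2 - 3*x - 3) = -6*x^3 + 5*x^2 + 15*x + 6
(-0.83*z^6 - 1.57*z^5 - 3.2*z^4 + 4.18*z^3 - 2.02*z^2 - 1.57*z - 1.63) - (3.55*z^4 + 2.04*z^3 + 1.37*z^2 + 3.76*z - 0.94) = -0.83*z^6 - 1.57*z^5 - 6.75*z^4 + 2.14*z^3 - 3.39*z^2 - 5.33*z - 0.69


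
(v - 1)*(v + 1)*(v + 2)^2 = v^4 + 4*v^3 + 3*v^2 - 4*v - 4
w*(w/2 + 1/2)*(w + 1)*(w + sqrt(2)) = w^4/2 + sqrt(2)*w^3/2 + w^3 + w^2/2 + sqrt(2)*w^2 + sqrt(2)*w/2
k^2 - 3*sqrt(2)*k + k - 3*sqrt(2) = (k + 1)*(k - 3*sqrt(2))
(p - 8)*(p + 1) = p^2 - 7*p - 8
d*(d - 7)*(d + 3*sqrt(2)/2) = d^3 - 7*d^2 + 3*sqrt(2)*d^2/2 - 21*sqrt(2)*d/2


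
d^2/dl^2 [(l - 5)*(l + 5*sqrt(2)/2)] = 2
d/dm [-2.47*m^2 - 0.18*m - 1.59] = -4.94*m - 0.18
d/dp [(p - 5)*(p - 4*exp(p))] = p - (p - 5)*(4*exp(p) - 1) - 4*exp(p)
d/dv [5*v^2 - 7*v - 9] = 10*v - 7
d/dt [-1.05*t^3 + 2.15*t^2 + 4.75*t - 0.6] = -3.15*t^2 + 4.3*t + 4.75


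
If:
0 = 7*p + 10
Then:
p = -10/7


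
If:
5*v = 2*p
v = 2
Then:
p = 5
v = 2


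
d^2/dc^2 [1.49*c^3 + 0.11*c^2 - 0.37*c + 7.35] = 8.94*c + 0.22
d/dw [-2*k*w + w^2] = -2*k + 2*w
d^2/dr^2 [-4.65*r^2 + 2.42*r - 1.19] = -9.30000000000000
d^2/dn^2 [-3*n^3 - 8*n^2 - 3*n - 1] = -18*n - 16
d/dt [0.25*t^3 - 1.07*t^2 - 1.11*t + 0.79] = 0.75*t^2 - 2.14*t - 1.11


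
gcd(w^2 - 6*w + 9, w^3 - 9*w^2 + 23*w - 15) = w - 3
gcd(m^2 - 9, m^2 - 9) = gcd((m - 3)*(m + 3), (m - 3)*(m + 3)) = m^2 - 9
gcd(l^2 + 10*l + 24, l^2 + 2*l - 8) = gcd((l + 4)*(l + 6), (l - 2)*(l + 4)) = l + 4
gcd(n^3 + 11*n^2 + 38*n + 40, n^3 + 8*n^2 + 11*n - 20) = n^2 + 9*n + 20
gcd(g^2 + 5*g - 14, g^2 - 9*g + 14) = g - 2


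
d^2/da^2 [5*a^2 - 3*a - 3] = 10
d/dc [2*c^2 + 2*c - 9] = 4*c + 2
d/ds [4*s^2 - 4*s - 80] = 8*s - 4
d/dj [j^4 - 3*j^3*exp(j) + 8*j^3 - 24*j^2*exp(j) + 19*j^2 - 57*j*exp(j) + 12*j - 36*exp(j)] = -3*j^3*exp(j) + 4*j^3 - 33*j^2*exp(j) + 24*j^2 - 105*j*exp(j) + 38*j - 93*exp(j) + 12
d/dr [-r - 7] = -1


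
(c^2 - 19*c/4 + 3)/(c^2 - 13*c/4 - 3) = (4*c - 3)/(4*c + 3)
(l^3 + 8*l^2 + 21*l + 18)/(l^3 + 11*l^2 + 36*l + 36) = (l + 3)/(l + 6)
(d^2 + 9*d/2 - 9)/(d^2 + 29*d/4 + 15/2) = 2*(2*d - 3)/(4*d + 5)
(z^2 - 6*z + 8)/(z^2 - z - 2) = (z - 4)/(z + 1)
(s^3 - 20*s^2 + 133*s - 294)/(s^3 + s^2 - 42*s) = (s^2 - 14*s + 49)/(s*(s + 7))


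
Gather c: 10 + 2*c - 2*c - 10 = 0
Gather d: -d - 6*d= -7*d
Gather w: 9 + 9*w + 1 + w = 10*w + 10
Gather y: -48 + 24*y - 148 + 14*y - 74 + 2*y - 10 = 40*y - 280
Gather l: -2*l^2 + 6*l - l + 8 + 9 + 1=-2*l^2 + 5*l + 18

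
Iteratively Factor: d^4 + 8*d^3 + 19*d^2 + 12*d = (d + 1)*(d^3 + 7*d^2 + 12*d) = (d + 1)*(d + 4)*(d^2 + 3*d) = (d + 1)*(d + 3)*(d + 4)*(d)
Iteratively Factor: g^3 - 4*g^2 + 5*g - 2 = (g - 1)*(g^2 - 3*g + 2) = (g - 2)*(g - 1)*(g - 1)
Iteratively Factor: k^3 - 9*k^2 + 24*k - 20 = (k - 2)*(k^2 - 7*k + 10) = (k - 2)^2*(k - 5)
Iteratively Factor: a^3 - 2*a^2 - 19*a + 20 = (a + 4)*(a^2 - 6*a + 5) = (a - 5)*(a + 4)*(a - 1)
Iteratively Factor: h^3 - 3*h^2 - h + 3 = (h + 1)*(h^2 - 4*h + 3) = (h - 3)*(h + 1)*(h - 1)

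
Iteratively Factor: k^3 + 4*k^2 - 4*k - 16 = (k + 4)*(k^2 - 4) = (k - 2)*(k + 4)*(k + 2)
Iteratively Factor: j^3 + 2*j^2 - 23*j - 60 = (j + 4)*(j^2 - 2*j - 15) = (j + 3)*(j + 4)*(j - 5)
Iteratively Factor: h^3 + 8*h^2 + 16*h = (h)*(h^2 + 8*h + 16) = h*(h + 4)*(h + 4)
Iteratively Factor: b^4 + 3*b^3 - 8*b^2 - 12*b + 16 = (b + 2)*(b^3 + b^2 - 10*b + 8) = (b - 2)*(b + 2)*(b^2 + 3*b - 4) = (b - 2)*(b + 2)*(b + 4)*(b - 1)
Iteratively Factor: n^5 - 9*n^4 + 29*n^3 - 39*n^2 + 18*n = (n - 3)*(n^4 - 6*n^3 + 11*n^2 - 6*n) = (n - 3)*(n - 1)*(n^3 - 5*n^2 + 6*n) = (n - 3)*(n - 2)*(n - 1)*(n^2 - 3*n) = (n - 3)^2*(n - 2)*(n - 1)*(n)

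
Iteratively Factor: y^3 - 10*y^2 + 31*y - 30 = (y - 2)*(y^2 - 8*y + 15) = (y - 5)*(y - 2)*(y - 3)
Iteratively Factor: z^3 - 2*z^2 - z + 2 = (z - 1)*(z^2 - z - 2) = (z - 1)*(z + 1)*(z - 2)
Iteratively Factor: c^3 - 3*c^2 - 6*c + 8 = (c + 2)*(c^2 - 5*c + 4) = (c - 1)*(c + 2)*(c - 4)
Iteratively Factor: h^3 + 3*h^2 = (h + 3)*(h^2) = h*(h + 3)*(h)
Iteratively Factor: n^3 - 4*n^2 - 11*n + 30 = (n - 5)*(n^2 + n - 6) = (n - 5)*(n - 2)*(n + 3)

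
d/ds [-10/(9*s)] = 10/(9*s^2)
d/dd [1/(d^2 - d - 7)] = (1 - 2*d)/(-d^2 + d + 7)^2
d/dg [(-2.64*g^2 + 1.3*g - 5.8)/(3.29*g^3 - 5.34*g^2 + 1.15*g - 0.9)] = (8.6856*g^4 - 8.554*g^3 + 61.152*g^2 - 57.192*g + 5.5)/(10.8241*g^6 - 35.1372*g^5 + 36.0826*g^4 - 18.204*g^3 + 10.9345*g^2 - 2.07*g + 0.81)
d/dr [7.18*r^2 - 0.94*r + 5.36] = 14.36*r - 0.94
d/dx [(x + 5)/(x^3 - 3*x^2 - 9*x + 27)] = 2*(-x^2 - 9*x - 12)/(x^5 - 3*x^4 - 18*x^3 + 54*x^2 + 81*x - 243)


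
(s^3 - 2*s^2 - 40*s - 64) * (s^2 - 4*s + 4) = s^5 - 6*s^4 - 28*s^3 + 88*s^2 + 96*s - 256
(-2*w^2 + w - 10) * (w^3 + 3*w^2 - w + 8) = -2*w^5 - 5*w^4 - 5*w^3 - 47*w^2 + 18*w - 80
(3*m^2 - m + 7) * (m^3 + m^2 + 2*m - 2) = 3*m^5 + 2*m^4 + 12*m^3 - m^2 + 16*m - 14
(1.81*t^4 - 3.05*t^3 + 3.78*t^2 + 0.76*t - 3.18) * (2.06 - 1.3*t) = -2.353*t^5 + 7.6936*t^4 - 11.197*t^3 + 6.7988*t^2 + 5.6996*t - 6.5508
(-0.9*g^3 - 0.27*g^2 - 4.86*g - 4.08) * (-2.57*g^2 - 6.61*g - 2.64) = 2.313*g^5 + 6.6429*g^4 + 16.6509*g^3 + 43.323*g^2 + 39.7992*g + 10.7712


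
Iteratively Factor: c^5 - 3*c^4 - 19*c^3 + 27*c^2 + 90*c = (c - 5)*(c^4 + 2*c^3 - 9*c^2 - 18*c) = (c - 5)*(c + 3)*(c^3 - c^2 - 6*c) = (c - 5)*(c + 2)*(c + 3)*(c^2 - 3*c) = c*(c - 5)*(c + 2)*(c + 3)*(c - 3)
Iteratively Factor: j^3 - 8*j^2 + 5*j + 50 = (j + 2)*(j^2 - 10*j + 25) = (j - 5)*(j + 2)*(j - 5)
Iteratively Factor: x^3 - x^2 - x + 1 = (x - 1)*(x^2 - 1) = (x - 1)^2*(x + 1)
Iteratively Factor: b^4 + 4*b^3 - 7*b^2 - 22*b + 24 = (b - 1)*(b^3 + 5*b^2 - 2*b - 24) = (b - 1)*(b + 4)*(b^2 + b - 6) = (b - 2)*(b - 1)*(b + 4)*(b + 3)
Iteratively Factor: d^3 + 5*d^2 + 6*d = (d + 2)*(d^2 + 3*d) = d*(d + 2)*(d + 3)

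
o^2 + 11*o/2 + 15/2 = (o + 5/2)*(o + 3)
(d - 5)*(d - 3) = d^2 - 8*d + 15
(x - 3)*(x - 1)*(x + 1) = x^3 - 3*x^2 - x + 3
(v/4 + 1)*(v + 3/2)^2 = v^3/4 + 7*v^2/4 + 57*v/16 + 9/4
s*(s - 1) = s^2 - s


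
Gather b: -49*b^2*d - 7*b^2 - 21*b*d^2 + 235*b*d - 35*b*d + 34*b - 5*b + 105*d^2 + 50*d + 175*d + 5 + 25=b^2*(-49*d - 7) + b*(-21*d^2 + 200*d + 29) + 105*d^2 + 225*d + 30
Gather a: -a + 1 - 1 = -a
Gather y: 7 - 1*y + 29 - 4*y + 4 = 40 - 5*y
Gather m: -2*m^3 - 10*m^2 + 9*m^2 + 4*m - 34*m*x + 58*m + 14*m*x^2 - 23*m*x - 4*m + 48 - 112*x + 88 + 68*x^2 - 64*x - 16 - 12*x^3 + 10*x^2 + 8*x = -2*m^3 - m^2 + m*(14*x^2 - 57*x + 58) - 12*x^3 + 78*x^2 - 168*x + 120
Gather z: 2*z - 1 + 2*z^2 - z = 2*z^2 + z - 1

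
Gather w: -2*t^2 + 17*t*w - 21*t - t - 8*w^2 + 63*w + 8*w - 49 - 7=-2*t^2 - 22*t - 8*w^2 + w*(17*t + 71) - 56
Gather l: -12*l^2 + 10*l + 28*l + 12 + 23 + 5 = -12*l^2 + 38*l + 40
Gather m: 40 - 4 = 36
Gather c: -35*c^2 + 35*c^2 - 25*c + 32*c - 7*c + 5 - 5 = 0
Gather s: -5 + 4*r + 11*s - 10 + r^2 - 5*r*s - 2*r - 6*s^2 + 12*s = r^2 + 2*r - 6*s^2 + s*(23 - 5*r) - 15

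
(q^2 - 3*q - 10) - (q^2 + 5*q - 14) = 4 - 8*q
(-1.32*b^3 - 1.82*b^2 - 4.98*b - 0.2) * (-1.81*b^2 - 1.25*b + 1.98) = 2.3892*b^5 + 4.9442*b^4 + 8.6752*b^3 + 2.9834*b^2 - 9.6104*b - 0.396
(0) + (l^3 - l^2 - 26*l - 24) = l^3 - l^2 - 26*l - 24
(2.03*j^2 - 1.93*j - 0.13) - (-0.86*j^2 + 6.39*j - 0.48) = 2.89*j^2 - 8.32*j + 0.35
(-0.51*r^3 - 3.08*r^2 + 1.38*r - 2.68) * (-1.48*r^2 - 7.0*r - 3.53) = 0.7548*r^5 + 8.1284*r^4 + 21.3179*r^3 + 5.1788*r^2 + 13.8886*r + 9.4604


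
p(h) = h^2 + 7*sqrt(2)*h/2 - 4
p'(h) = 2*h + 7*sqrt(2)/2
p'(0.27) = 5.49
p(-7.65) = 16.66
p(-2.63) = -10.10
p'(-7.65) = -10.35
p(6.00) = 61.70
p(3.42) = 24.62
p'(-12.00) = -19.05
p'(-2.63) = -0.31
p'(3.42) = 11.79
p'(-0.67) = 3.61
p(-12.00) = 80.60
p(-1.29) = -8.72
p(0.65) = -0.36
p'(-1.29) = 2.37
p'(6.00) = 16.95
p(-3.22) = -9.57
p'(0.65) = 6.25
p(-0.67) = -6.87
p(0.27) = -2.59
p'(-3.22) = -1.49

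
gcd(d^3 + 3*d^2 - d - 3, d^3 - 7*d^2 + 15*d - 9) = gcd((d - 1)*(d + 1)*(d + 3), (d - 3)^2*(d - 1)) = d - 1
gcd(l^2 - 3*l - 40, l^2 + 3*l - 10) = l + 5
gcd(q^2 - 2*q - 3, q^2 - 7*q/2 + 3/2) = q - 3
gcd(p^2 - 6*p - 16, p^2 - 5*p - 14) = p + 2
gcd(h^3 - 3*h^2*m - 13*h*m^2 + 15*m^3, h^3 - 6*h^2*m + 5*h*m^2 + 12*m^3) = 1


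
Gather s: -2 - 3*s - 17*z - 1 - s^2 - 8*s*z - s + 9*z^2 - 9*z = -s^2 + s*(-8*z - 4) + 9*z^2 - 26*z - 3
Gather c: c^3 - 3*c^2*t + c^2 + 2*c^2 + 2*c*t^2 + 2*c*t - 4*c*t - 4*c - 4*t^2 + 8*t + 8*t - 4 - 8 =c^3 + c^2*(3 - 3*t) + c*(2*t^2 - 2*t - 4) - 4*t^2 + 16*t - 12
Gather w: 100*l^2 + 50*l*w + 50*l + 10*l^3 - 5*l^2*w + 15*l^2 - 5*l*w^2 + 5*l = 10*l^3 + 115*l^2 - 5*l*w^2 + 55*l + w*(-5*l^2 + 50*l)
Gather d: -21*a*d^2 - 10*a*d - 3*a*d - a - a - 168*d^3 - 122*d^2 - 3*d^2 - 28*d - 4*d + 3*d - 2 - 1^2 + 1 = -2*a - 168*d^3 + d^2*(-21*a - 125) + d*(-13*a - 29) - 2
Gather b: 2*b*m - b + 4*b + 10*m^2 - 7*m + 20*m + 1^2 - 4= b*(2*m + 3) + 10*m^2 + 13*m - 3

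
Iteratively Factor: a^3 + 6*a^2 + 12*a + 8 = (a + 2)*(a^2 + 4*a + 4) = (a + 2)^2*(a + 2)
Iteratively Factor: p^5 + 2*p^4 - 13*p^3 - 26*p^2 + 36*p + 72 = (p + 2)*(p^4 - 13*p^2 + 36) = (p - 3)*(p + 2)*(p^3 + 3*p^2 - 4*p - 12) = (p - 3)*(p + 2)^2*(p^2 + p - 6) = (p - 3)*(p - 2)*(p + 2)^2*(p + 3)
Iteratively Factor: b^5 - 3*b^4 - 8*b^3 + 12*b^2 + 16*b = (b)*(b^4 - 3*b^3 - 8*b^2 + 12*b + 16) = b*(b - 4)*(b^3 + b^2 - 4*b - 4) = b*(b - 4)*(b + 2)*(b^2 - b - 2) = b*(b - 4)*(b - 2)*(b + 2)*(b + 1)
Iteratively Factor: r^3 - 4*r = (r)*(r^2 - 4) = r*(r + 2)*(r - 2)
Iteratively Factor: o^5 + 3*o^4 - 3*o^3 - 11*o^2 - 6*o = (o + 1)*(o^4 + 2*o^3 - 5*o^2 - 6*o) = (o + 1)^2*(o^3 + o^2 - 6*o) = (o + 1)^2*(o + 3)*(o^2 - 2*o) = (o - 2)*(o + 1)^2*(o + 3)*(o)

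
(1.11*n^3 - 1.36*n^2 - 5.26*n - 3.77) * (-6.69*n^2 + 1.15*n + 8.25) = -7.4259*n^5 + 10.3749*n^4 + 42.7829*n^3 + 7.9523*n^2 - 47.7305*n - 31.1025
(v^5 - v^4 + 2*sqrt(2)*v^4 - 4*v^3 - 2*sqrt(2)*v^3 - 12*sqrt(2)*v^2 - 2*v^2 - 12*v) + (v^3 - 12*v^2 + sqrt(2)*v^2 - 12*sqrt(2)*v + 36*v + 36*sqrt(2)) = v^5 - v^4 + 2*sqrt(2)*v^4 - 3*v^3 - 2*sqrt(2)*v^3 - 11*sqrt(2)*v^2 - 14*v^2 - 12*sqrt(2)*v + 24*v + 36*sqrt(2)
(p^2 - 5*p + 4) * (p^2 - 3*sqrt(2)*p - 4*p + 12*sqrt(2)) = p^4 - 9*p^3 - 3*sqrt(2)*p^3 + 24*p^2 + 27*sqrt(2)*p^2 - 72*sqrt(2)*p - 16*p + 48*sqrt(2)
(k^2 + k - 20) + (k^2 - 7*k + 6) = 2*k^2 - 6*k - 14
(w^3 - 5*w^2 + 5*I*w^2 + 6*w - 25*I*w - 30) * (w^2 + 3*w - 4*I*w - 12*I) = w^5 - 2*w^4 + I*w^4 + 11*w^3 - 2*I*w^3 - 52*w^2 - 39*I*w^2 - 390*w + 48*I*w + 360*I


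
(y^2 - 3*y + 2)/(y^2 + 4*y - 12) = (y - 1)/(y + 6)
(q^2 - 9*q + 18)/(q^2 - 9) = (q - 6)/(q + 3)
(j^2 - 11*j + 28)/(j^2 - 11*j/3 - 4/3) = 3*(j - 7)/(3*j + 1)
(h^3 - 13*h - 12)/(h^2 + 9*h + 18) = (h^2 - 3*h - 4)/(h + 6)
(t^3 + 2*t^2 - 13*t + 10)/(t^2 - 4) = (t^2 + 4*t - 5)/(t + 2)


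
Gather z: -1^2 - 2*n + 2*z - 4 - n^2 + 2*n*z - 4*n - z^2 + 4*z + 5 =-n^2 - 6*n - z^2 + z*(2*n + 6)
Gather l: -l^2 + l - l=-l^2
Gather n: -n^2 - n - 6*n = -n^2 - 7*n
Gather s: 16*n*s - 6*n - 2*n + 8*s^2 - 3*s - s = -8*n + 8*s^2 + s*(16*n - 4)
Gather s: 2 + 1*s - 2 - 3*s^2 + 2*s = -3*s^2 + 3*s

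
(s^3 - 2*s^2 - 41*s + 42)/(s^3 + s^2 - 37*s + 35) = (s^2 - s - 42)/(s^2 + 2*s - 35)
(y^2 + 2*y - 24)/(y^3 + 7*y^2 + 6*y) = (y - 4)/(y*(y + 1))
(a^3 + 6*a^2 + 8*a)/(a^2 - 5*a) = (a^2 + 6*a + 8)/(a - 5)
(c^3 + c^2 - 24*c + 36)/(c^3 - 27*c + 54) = (c - 2)/(c - 3)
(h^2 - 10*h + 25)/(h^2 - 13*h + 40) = (h - 5)/(h - 8)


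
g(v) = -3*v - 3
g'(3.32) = -3.00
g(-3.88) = 8.64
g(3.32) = -12.96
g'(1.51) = -3.00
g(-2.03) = 3.09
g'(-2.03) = -3.00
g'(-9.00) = -3.00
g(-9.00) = 24.00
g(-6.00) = 15.00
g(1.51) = -7.53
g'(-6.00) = -3.00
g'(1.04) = -3.00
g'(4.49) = -3.00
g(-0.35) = -1.95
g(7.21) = -24.63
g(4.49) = -16.47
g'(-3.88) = -3.00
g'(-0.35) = -3.00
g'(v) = -3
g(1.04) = -6.12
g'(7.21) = -3.00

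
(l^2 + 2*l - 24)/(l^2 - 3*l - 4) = (l + 6)/(l + 1)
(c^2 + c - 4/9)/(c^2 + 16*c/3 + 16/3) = (c - 1/3)/(c + 4)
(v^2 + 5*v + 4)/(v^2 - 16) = (v + 1)/(v - 4)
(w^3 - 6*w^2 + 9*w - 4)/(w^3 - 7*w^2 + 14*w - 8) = (w - 1)/(w - 2)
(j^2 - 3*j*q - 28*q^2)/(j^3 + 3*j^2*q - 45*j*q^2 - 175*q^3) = (j + 4*q)/(j^2 + 10*j*q + 25*q^2)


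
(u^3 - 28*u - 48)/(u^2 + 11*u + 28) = (u^2 - 4*u - 12)/(u + 7)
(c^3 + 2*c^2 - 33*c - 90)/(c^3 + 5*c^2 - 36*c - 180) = (c + 3)/(c + 6)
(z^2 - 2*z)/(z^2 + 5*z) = (z - 2)/(z + 5)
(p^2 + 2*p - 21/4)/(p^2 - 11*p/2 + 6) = (p + 7/2)/(p - 4)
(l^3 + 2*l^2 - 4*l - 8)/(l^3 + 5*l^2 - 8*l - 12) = (l^2 + 4*l + 4)/(l^2 + 7*l + 6)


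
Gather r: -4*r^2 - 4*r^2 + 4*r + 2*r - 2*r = -8*r^2 + 4*r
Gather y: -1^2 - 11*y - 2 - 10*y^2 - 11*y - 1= -10*y^2 - 22*y - 4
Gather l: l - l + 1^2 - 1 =0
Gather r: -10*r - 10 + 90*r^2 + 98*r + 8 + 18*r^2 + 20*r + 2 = 108*r^2 + 108*r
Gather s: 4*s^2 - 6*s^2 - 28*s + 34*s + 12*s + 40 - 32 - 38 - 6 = -2*s^2 + 18*s - 36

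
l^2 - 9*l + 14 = (l - 7)*(l - 2)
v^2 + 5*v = v*(v + 5)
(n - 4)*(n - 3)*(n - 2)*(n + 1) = n^4 - 8*n^3 + 17*n^2 + 2*n - 24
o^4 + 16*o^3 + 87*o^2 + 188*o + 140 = (o + 2)^2*(o + 5)*(o + 7)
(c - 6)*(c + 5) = c^2 - c - 30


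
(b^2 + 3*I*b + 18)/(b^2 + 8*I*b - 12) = (b - 3*I)/(b + 2*I)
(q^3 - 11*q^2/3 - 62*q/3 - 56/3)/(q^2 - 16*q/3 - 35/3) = (3*q^2 + 10*q + 8)/(3*q + 5)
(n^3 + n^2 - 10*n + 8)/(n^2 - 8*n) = (n^3 + n^2 - 10*n + 8)/(n*(n - 8))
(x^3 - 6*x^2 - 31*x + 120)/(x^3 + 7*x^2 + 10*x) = (x^2 - 11*x + 24)/(x*(x + 2))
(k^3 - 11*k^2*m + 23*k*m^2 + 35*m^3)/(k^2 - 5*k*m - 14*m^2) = (k^2 - 4*k*m - 5*m^2)/(k + 2*m)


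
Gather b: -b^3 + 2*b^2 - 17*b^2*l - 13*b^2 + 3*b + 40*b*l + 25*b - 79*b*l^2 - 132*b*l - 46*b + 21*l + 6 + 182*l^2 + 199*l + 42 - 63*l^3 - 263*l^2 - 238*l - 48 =-b^3 + b^2*(-17*l - 11) + b*(-79*l^2 - 92*l - 18) - 63*l^3 - 81*l^2 - 18*l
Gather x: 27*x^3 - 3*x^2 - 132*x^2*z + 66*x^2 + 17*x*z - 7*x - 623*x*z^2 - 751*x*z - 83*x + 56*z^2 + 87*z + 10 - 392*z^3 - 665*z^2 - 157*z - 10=27*x^3 + x^2*(63 - 132*z) + x*(-623*z^2 - 734*z - 90) - 392*z^3 - 609*z^2 - 70*z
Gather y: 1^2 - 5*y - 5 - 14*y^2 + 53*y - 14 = -14*y^2 + 48*y - 18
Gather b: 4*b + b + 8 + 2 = 5*b + 10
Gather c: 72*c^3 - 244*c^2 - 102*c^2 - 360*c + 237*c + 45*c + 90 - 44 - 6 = 72*c^3 - 346*c^2 - 78*c + 40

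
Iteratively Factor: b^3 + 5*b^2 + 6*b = (b)*(b^2 + 5*b + 6) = b*(b + 2)*(b + 3)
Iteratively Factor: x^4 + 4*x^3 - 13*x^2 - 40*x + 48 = (x - 1)*(x^3 + 5*x^2 - 8*x - 48) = (x - 1)*(x + 4)*(x^2 + x - 12) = (x - 3)*(x - 1)*(x + 4)*(x + 4)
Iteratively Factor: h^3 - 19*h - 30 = (h + 2)*(h^2 - 2*h - 15) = (h - 5)*(h + 2)*(h + 3)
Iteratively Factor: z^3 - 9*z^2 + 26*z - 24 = (z - 3)*(z^2 - 6*z + 8) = (z - 3)*(z - 2)*(z - 4)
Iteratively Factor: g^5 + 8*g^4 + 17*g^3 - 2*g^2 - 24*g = (g)*(g^4 + 8*g^3 + 17*g^2 - 2*g - 24) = g*(g + 3)*(g^3 + 5*g^2 + 2*g - 8) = g*(g + 2)*(g + 3)*(g^2 + 3*g - 4) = g*(g - 1)*(g + 2)*(g + 3)*(g + 4)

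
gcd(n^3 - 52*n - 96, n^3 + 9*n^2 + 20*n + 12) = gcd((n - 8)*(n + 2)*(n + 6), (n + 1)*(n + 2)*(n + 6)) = n^2 + 8*n + 12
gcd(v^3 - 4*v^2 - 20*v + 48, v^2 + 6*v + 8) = v + 4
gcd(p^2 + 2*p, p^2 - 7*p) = p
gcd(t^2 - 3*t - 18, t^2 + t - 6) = t + 3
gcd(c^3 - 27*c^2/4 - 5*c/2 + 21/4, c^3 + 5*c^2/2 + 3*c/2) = c + 1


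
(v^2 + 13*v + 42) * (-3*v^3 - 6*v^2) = -3*v^5 - 45*v^4 - 204*v^3 - 252*v^2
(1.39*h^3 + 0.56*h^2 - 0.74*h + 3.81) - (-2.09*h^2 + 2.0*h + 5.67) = 1.39*h^3 + 2.65*h^2 - 2.74*h - 1.86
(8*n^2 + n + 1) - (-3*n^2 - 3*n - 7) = 11*n^2 + 4*n + 8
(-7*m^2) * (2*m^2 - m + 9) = -14*m^4 + 7*m^3 - 63*m^2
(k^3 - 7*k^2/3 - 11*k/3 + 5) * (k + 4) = k^4 + 5*k^3/3 - 13*k^2 - 29*k/3 + 20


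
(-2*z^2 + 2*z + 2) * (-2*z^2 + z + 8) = 4*z^4 - 6*z^3 - 18*z^2 + 18*z + 16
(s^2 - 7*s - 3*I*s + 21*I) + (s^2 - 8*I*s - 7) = 2*s^2 - 7*s - 11*I*s - 7 + 21*I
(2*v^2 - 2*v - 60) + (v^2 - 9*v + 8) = 3*v^2 - 11*v - 52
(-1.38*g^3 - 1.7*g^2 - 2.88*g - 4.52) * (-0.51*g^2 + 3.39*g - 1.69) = 0.7038*g^5 - 3.8112*g^4 - 1.962*g^3 - 4.585*g^2 - 10.4556*g + 7.6388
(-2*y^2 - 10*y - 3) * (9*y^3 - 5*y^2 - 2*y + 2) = -18*y^5 - 80*y^4 + 27*y^3 + 31*y^2 - 14*y - 6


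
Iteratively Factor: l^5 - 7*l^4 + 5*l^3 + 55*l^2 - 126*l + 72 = (l - 4)*(l^4 - 3*l^3 - 7*l^2 + 27*l - 18) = (l - 4)*(l - 2)*(l^3 - l^2 - 9*l + 9) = (l - 4)*(l - 3)*(l - 2)*(l^2 + 2*l - 3) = (l - 4)*(l - 3)*(l - 2)*(l - 1)*(l + 3)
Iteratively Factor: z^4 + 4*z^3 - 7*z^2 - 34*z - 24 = (z + 4)*(z^3 - 7*z - 6) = (z + 2)*(z + 4)*(z^2 - 2*z - 3) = (z - 3)*(z + 2)*(z + 4)*(z + 1)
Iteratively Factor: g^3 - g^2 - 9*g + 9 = (g - 3)*(g^2 + 2*g - 3) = (g - 3)*(g - 1)*(g + 3)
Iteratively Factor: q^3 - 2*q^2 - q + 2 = (q + 1)*(q^2 - 3*q + 2) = (q - 2)*(q + 1)*(q - 1)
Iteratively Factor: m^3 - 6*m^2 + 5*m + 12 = (m + 1)*(m^2 - 7*m + 12) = (m - 3)*(m + 1)*(m - 4)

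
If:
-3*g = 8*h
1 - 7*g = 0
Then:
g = 1/7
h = -3/56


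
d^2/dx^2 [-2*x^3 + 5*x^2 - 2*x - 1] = 10 - 12*x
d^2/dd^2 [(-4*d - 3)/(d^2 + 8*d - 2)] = 2*(-4*(d + 4)^2*(4*d + 3) + (12*d + 35)*(d^2 + 8*d - 2))/(d^2 + 8*d - 2)^3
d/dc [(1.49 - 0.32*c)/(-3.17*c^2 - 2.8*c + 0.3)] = (-1.0144*c^2 + 9.4466*c + 4.076)/(10.0489*c^4 + 17.752*c^3 + 5.938*c^2 - 1.68*c + 0.09)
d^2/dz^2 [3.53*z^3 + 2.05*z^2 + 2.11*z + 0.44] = 21.18*z + 4.1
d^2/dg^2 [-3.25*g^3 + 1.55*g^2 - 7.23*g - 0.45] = 3.1 - 19.5*g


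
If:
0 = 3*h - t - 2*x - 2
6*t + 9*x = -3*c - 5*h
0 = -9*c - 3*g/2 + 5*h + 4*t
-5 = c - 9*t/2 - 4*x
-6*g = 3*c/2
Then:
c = 15840/7049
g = -3960/7049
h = -2124/7049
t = 36810/7049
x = -28640/7049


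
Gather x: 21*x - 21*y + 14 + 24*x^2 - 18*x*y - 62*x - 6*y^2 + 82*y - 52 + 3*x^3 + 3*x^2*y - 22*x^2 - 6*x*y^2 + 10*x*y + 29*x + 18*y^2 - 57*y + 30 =3*x^3 + x^2*(3*y + 2) + x*(-6*y^2 - 8*y - 12) + 12*y^2 + 4*y - 8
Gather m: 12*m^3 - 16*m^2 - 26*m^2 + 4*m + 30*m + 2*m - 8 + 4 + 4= 12*m^3 - 42*m^2 + 36*m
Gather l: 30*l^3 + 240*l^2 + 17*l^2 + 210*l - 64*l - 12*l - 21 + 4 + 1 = 30*l^3 + 257*l^2 + 134*l - 16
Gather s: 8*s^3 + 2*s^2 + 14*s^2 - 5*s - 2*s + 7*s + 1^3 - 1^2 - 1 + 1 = 8*s^3 + 16*s^2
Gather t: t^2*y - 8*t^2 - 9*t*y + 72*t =t^2*(y - 8) + t*(72 - 9*y)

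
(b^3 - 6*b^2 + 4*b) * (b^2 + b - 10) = b^5 - 5*b^4 - 12*b^3 + 64*b^2 - 40*b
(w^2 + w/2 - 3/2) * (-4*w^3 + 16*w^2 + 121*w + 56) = -4*w^5 + 14*w^4 + 135*w^3 + 185*w^2/2 - 307*w/2 - 84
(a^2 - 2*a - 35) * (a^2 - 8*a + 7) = a^4 - 10*a^3 - 12*a^2 + 266*a - 245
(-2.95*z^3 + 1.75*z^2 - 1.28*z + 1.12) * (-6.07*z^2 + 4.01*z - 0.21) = 17.9065*z^5 - 22.452*z^4 + 15.4066*z^3 - 12.2987*z^2 + 4.76*z - 0.2352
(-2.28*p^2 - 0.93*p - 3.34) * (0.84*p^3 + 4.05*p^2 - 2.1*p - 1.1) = -1.9152*p^5 - 10.0152*p^4 - 1.7841*p^3 - 9.066*p^2 + 8.037*p + 3.674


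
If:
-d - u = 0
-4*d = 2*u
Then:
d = 0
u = 0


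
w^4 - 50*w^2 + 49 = (w - 7)*(w - 1)*(w + 1)*(w + 7)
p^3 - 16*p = p*(p - 4)*(p + 4)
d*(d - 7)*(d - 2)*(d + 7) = d^4 - 2*d^3 - 49*d^2 + 98*d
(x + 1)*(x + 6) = x^2 + 7*x + 6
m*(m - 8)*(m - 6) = m^3 - 14*m^2 + 48*m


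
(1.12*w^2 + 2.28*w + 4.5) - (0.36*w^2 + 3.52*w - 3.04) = 0.76*w^2 - 1.24*w + 7.54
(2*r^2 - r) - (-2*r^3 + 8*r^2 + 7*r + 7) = 2*r^3 - 6*r^2 - 8*r - 7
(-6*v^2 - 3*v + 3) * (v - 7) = -6*v^3 + 39*v^2 + 24*v - 21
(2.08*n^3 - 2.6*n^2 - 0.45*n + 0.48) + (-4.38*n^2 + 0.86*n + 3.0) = 2.08*n^3 - 6.98*n^2 + 0.41*n + 3.48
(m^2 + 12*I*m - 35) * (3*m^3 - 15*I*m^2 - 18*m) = 3*m^5 + 21*I*m^4 + 57*m^3 + 309*I*m^2 + 630*m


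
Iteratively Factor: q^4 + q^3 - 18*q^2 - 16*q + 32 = (q - 4)*(q^3 + 5*q^2 + 2*q - 8) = (q - 4)*(q + 4)*(q^2 + q - 2) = (q - 4)*(q - 1)*(q + 4)*(q + 2)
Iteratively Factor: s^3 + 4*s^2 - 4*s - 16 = (s - 2)*(s^2 + 6*s + 8) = (s - 2)*(s + 2)*(s + 4)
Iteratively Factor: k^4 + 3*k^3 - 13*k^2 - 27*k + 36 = (k - 3)*(k^3 + 6*k^2 + 5*k - 12) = (k - 3)*(k + 3)*(k^2 + 3*k - 4) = (k - 3)*(k - 1)*(k + 3)*(k + 4)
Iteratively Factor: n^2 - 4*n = (n)*(n - 4)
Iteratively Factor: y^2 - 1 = (y - 1)*(y + 1)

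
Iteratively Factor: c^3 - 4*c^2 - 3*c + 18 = (c - 3)*(c^2 - c - 6) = (c - 3)^2*(c + 2)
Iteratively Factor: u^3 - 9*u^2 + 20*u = (u - 4)*(u^2 - 5*u) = (u - 5)*(u - 4)*(u)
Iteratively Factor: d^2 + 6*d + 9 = (d + 3)*(d + 3)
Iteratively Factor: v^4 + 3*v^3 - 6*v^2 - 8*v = (v + 4)*(v^3 - v^2 - 2*v) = (v + 1)*(v + 4)*(v^2 - 2*v) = (v - 2)*(v + 1)*(v + 4)*(v)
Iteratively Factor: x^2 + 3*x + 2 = (x + 1)*(x + 2)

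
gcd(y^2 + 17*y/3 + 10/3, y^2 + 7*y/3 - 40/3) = y + 5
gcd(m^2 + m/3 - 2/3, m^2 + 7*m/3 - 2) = m - 2/3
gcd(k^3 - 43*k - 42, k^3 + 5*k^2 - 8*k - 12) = k^2 + 7*k + 6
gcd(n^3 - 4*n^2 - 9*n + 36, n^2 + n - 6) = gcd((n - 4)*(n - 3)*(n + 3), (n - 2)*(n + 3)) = n + 3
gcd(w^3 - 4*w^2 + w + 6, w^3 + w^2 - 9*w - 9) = w^2 - 2*w - 3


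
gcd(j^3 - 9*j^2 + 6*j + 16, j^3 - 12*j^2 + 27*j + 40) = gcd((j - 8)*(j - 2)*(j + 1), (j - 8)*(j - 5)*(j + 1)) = j^2 - 7*j - 8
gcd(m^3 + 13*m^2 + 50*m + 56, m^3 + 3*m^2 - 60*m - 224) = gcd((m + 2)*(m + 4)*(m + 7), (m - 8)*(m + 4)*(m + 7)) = m^2 + 11*m + 28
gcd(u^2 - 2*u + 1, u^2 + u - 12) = 1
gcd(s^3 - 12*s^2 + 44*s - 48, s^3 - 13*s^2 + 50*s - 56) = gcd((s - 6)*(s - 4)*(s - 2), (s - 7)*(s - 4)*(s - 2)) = s^2 - 6*s + 8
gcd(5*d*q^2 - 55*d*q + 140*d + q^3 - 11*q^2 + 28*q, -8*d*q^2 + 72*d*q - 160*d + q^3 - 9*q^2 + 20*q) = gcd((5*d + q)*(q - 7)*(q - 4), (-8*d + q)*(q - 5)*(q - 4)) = q - 4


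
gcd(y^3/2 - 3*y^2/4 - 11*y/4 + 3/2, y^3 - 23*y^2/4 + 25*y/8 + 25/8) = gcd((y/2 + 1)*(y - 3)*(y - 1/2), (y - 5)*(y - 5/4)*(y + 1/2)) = 1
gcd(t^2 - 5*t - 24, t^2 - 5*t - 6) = 1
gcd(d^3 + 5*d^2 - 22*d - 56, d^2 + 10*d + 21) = d + 7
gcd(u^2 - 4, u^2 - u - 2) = u - 2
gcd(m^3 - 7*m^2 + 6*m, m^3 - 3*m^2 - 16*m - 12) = m - 6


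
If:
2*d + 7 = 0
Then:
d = -7/2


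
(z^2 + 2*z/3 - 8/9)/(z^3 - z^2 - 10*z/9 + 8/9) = (3*z + 4)/(3*z^2 - z - 4)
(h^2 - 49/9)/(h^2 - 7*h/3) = (h + 7/3)/h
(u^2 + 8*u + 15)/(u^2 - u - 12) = (u + 5)/(u - 4)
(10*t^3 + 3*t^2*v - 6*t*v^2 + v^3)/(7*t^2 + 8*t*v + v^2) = (10*t^2 - 7*t*v + v^2)/(7*t + v)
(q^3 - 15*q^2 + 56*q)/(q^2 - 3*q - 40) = q*(q - 7)/(q + 5)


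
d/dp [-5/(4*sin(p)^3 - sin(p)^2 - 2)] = 10*(6*sin(p) - 1)*sin(p)*cos(p)/(-4*sin(p)^3 + sin(p)^2 + 2)^2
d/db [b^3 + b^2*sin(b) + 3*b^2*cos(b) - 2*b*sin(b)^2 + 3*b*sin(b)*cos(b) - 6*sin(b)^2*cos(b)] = -3*b^2*sin(b) + b^2*cos(b) + 3*b^2 + 2*b*sin(b) - 2*b*sin(2*b) + 6*b*cos(b) + 3*b*cos(2*b) + 3*sin(b)/2 + 3*sin(2*b)/2 - 9*sin(3*b)/2 + cos(2*b) - 1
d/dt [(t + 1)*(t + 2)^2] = (t + 2)*(3*t + 4)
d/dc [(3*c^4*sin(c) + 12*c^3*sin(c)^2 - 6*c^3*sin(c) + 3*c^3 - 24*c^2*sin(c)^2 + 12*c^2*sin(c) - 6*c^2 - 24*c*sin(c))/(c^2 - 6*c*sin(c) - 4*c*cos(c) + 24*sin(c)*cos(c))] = 3*(2*c*(-2*c*sin(c) + 3*c*cos(c) - c + 3*sin(c) + 2*cos(c) - 12*cos(2*c))*(c^3*sin(c) + 4*c^2*sin(c)^2 - 2*c^2*sin(c) + c^2 - 8*c*sin(c)^2 + 4*c*sin(c) - 2*c - 8*sin(c)) + (c^2 - 6*c*sin(c) - 4*c*cos(c) + 12*sin(2*c))*(c^4*cos(c) + 4*c^3*sin(c) + 4*c^3*sin(2*c) - 2*c^3*cos(c) - 6*c^2*sin(c) - 8*c^2*sin(2*c) + 4*c^2*cos(c) - 6*c^2*cos(2*c) + 9*c^2 + 8*c*cos(2*c) - 8*sqrt(2)*c*cos(c + pi/4) - 12*c - 8*sin(c)))/((c - 6*sin(c))^2*(c - 4*cos(c))^2)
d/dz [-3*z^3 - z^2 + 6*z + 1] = -9*z^2 - 2*z + 6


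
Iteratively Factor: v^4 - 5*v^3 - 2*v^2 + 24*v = (v - 4)*(v^3 - v^2 - 6*v) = (v - 4)*(v + 2)*(v^2 - 3*v) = (v - 4)*(v - 3)*(v + 2)*(v)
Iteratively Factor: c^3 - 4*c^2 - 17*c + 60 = (c - 3)*(c^2 - c - 20) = (c - 5)*(c - 3)*(c + 4)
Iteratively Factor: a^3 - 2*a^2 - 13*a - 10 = (a + 1)*(a^2 - 3*a - 10) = (a - 5)*(a + 1)*(a + 2)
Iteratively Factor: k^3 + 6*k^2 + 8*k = (k + 2)*(k^2 + 4*k) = k*(k + 2)*(k + 4)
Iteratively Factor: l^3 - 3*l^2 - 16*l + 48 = (l - 4)*(l^2 + l - 12) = (l - 4)*(l - 3)*(l + 4)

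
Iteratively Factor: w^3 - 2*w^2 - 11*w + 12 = (w - 1)*(w^2 - w - 12) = (w - 4)*(w - 1)*(w + 3)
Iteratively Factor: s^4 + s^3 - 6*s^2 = (s)*(s^3 + s^2 - 6*s) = s*(s - 2)*(s^2 + 3*s) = s*(s - 2)*(s + 3)*(s)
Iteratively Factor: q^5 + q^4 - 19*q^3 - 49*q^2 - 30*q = (q)*(q^4 + q^3 - 19*q^2 - 49*q - 30) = q*(q + 1)*(q^3 - 19*q - 30) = q*(q - 5)*(q + 1)*(q^2 + 5*q + 6) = q*(q - 5)*(q + 1)*(q + 3)*(q + 2)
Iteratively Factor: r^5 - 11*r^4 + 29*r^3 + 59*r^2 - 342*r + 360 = (r - 3)*(r^4 - 8*r^3 + 5*r^2 + 74*r - 120) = (r - 5)*(r - 3)*(r^3 - 3*r^2 - 10*r + 24) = (r - 5)*(r - 3)*(r + 3)*(r^2 - 6*r + 8) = (r - 5)*(r - 3)*(r - 2)*(r + 3)*(r - 4)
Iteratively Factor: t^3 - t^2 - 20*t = (t)*(t^2 - t - 20) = t*(t - 5)*(t + 4)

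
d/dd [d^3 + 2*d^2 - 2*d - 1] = 3*d^2 + 4*d - 2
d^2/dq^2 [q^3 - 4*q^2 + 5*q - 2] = 6*q - 8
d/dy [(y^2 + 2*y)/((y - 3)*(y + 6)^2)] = (-y^3 + 2*y^2 - 30*y - 36)/(y^5 + 12*y^4 + 9*y^3 - 270*y^2 - 324*y + 1944)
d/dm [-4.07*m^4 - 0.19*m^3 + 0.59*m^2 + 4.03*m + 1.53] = -16.28*m^3 - 0.57*m^2 + 1.18*m + 4.03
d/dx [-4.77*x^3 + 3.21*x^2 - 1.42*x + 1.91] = -14.31*x^2 + 6.42*x - 1.42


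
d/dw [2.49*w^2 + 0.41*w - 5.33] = 4.98*w + 0.41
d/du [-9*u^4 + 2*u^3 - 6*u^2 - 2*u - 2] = -36*u^3 + 6*u^2 - 12*u - 2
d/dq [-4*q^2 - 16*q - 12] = -8*q - 16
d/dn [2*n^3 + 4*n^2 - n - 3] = 6*n^2 + 8*n - 1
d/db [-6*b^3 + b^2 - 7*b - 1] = -18*b^2 + 2*b - 7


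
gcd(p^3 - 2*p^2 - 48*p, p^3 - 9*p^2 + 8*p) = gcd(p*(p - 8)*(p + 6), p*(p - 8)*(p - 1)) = p^2 - 8*p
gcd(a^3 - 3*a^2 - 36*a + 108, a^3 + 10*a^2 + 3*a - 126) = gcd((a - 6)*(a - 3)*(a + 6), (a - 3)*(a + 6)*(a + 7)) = a^2 + 3*a - 18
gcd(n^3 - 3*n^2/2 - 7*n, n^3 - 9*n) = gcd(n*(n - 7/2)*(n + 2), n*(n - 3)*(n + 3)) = n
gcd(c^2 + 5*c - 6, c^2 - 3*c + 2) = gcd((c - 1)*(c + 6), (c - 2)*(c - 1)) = c - 1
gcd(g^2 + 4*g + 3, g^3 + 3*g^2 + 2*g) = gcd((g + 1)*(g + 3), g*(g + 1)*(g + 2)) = g + 1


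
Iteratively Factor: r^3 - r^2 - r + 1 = (r - 1)*(r^2 - 1) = (r - 1)*(r + 1)*(r - 1)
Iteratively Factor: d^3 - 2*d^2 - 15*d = (d + 3)*(d^2 - 5*d) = d*(d + 3)*(d - 5)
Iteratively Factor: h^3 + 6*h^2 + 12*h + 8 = (h + 2)*(h^2 + 4*h + 4) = (h + 2)^2*(h + 2)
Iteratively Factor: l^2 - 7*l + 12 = (l - 3)*(l - 4)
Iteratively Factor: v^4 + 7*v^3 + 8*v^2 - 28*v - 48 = (v + 3)*(v^3 + 4*v^2 - 4*v - 16) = (v + 2)*(v + 3)*(v^2 + 2*v - 8) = (v + 2)*(v + 3)*(v + 4)*(v - 2)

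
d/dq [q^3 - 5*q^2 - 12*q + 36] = 3*q^2 - 10*q - 12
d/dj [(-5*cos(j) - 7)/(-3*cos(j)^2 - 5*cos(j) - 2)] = (15*cos(j)^2 + 42*cos(j) + 25)*sin(j)/((cos(j) + 1)^2*(3*cos(j) + 2)^2)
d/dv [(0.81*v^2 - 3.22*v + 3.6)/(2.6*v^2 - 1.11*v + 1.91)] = (7.4729*v^2 - 15.6258*v - 2.1542)/(6.76*v^4 - 5.772*v^3 + 11.1641*v^2 - 4.2402*v + 3.6481)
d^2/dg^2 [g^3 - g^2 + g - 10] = 6*g - 2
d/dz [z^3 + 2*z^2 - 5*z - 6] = 3*z^2 + 4*z - 5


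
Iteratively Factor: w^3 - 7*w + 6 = (w - 1)*(w^2 + w - 6) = (w - 1)*(w + 3)*(w - 2)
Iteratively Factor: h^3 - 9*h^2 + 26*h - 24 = (h - 4)*(h^2 - 5*h + 6) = (h - 4)*(h - 3)*(h - 2)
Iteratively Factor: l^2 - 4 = (l + 2)*(l - 2)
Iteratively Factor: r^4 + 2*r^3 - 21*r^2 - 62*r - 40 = (r + 2)*(r^3 - 21*r - 20) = (r + 2)*(r + 4)*(r^2 - 4*r - 5) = (r - 5)*(r + 2)*(r + 4)*(r + 1)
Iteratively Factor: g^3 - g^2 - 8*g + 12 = (g - 2)*(g^2 + g - 6) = (g - 2)^2*(g + 3)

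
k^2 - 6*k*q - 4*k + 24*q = (k - 4)*(k - 6*q)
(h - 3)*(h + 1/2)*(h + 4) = h^3 + 3*h^2/2 - 23*h/2 - 6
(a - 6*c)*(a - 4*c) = a^2 - 10*a*c + 24*c^2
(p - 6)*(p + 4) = p^2 - 2*p - 24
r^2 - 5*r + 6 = (r - 3)*(r - 2)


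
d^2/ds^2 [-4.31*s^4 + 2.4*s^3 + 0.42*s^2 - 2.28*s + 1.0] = -51.72*s^2 + 14.4*s + 0.84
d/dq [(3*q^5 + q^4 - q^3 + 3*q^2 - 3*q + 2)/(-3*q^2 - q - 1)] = (-27*q^6 - 18*q^5 - 15*q^4 - 2*q^3 - 9*q^2 + 6*q + 5)/(9*q^4 + 6*q^3 + 7*q^2 + 2*q + 1)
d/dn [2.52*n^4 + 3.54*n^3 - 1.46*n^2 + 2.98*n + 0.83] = 10.08*n^3 + 10.62*n^2 - 2.92*n + 2.98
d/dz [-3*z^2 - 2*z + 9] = -6*z - 2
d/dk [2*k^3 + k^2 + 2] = 2*k*(3*k + 1)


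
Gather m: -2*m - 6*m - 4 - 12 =-8*m - 16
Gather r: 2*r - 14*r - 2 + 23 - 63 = -12*r - 42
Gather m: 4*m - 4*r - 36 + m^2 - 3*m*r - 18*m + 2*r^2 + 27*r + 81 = m^2 + m*(-3*r - 14) + 2*r^2 + 23*r + 45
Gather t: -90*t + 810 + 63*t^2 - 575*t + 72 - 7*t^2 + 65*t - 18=56*t^2 - 600*t + 864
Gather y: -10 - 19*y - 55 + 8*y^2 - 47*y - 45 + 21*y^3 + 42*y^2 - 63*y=21*y^3 + 50*y^2 - 129*y - 110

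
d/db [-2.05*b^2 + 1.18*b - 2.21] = 1.18 - 4.1*b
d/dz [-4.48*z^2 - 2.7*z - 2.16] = -8.96*z - 2.7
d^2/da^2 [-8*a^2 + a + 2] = -16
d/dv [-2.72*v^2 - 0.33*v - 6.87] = -5.44*v - 0.33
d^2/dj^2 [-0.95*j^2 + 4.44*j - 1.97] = -1.90000000000000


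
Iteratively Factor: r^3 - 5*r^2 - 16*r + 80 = (r - 4)*(r^2 - r - 20) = (r - 5)*(r - 4)*(r + 4)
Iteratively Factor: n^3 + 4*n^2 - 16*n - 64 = (n + 4)*(n^2 - 16) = (n - 4)*(n + 4)*(n + 4)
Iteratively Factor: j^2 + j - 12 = (j - 3)*(j + 4)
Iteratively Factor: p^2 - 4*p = (p - 4)*(p)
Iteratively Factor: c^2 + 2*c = (c + 2)*(c)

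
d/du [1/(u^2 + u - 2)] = (-2*u - 1)/(u^2 + u - 2)^2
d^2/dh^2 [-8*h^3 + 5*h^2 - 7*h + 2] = 10 - 48*h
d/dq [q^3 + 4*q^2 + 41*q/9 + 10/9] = 3*q^2 + 8*q + 41/9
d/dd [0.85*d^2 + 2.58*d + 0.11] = 1.7*d + 2.58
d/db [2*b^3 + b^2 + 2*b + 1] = 6*b^2 + 2*b + 2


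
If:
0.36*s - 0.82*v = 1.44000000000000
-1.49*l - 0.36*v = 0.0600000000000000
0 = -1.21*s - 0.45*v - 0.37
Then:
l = 0.35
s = 0.30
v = -1.63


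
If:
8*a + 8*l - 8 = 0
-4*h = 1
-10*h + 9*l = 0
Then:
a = 23/18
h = -1/4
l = -5/18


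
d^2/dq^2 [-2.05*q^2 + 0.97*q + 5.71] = -4.10000000000000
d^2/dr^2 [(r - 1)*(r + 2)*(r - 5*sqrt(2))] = 6*r - 10*sqrt(2) + 2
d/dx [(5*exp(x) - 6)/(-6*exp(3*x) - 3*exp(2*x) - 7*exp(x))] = 3*(20*exp(3*x) - 31*exp(2*x) - 12*exp(x) - 14)*exp(-x)/(36*exp(4*x) + 36*exp(3*x) + 93*exp(2*x) + 42*exp(x) + 49)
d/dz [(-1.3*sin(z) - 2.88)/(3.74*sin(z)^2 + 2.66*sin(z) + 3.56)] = (4.862*sin(z)^2 + 21.5424*sin(z) + 3.0328)*cos(z)/(13.9876*sin(z)^4 + 19.8968*sin(z)^3 + 33.7044*sin(z)^2 + 18.9392*sin(z) + 12.6736)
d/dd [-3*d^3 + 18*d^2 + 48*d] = -9*d^2 + 36*d + 48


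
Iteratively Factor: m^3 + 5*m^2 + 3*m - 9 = (m - 1)*(m^2 + 6*m + 9) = (m - 1)*(m + 3)*(m + 3)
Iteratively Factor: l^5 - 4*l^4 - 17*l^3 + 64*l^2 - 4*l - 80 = (l + 4)*(l^4 - 8*l^3 + 15*l^2 + 4*l - 20) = (l - 2)*(l + 4)*(l^3 - 6*l^2 + 3*l + 10) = (l - 5)*(l - 2)*(l + 4)*(l^2 - l - 2) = (l - 5)*(l - 2)*(l + 1)*(l + 4)*(l - 2)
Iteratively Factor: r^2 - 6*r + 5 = (r - 1)*(r - 5)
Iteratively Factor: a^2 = (a)*(a)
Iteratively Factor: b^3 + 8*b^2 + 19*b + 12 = (b + 4)*(b^2 + 4*b + 3) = (b + 1)*(b + 4)*(b + 3)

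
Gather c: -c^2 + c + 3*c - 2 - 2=-c^2 + 4*c - 4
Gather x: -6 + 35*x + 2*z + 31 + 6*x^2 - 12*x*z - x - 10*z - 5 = 6*x^2 + x*(34 - 12*z) - 8*z + 20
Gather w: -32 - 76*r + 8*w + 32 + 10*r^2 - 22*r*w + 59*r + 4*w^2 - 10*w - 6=10*r^2 - 17*r + 4*w^2 + w*(-22*r - 2) - 6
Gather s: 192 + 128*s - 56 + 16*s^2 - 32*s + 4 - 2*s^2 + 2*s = 14*s^2 + 98*s + 140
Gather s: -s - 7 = -s - 7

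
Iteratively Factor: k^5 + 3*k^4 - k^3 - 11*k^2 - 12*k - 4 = (k + 1)*(k^4 + 2*k^3 - 3*k^2 - 8*k - 4) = (k - 2)*(k + 1)*(k^3 + 4*k^2 + 5*k + 2) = (k - 2)*(k + 1)^2*(k^2 + 3*k + 2) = (k - 2)*(k + 1)^3*(k + 2)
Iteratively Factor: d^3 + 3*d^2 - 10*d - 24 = (d + 4)*(d^2 - d - 6) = (d + 2)*(d + 4)*(d - 3)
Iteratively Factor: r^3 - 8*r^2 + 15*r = (r - 3)*(r^2 - 5*r) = (r - 5)*(r - 3)*(r)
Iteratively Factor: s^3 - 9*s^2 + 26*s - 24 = (s - 3)*(s^2 - 6*s + 8) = (s - 4)*(s - 3)*(s - 2)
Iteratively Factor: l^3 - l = (l + 1)*(l^2 - l) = (l - 1)*(l + 1)*(l)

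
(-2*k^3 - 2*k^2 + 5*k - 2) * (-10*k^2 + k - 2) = 20*k^5 + 18*k^4 - 48*k^3 + 29*k^2 - 12*k + 4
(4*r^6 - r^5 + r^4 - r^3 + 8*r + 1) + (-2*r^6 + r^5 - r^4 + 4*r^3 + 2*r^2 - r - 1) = 2*r^6 + 3*r^3 + 2*r^2 + 7*r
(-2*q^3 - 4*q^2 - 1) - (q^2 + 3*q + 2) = -2*q^3 - 5*q^2 - 3*q - 3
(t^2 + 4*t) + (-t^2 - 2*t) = 2*t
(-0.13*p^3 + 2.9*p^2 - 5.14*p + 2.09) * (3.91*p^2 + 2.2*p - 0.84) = -0.5083*p^5 + 11.053*p^4 - 13.6082*p^3 - 5.5721*p^2 + 8.9156*p - 1.7556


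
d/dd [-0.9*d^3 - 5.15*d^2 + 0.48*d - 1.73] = -2.7*d^2 - 10.3*d + 0.48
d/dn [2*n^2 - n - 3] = 4*n - 1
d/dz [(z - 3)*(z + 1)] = 2*z - 2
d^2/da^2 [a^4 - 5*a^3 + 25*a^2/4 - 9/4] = 12*a^2 - 30*a + 25/2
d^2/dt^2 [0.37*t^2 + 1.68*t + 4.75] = 0.740000000000000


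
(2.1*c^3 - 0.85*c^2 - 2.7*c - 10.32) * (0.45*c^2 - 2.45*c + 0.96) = 0.945*c^5 - 5.5275*c^4 + 2.8835*c^3 + 1.155*c^2 + 22.692*c - 9.9072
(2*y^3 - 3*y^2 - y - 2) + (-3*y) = 2*y^3 - 3*y^2 - 4*y - 2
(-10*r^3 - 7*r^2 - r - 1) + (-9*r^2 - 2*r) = -10*r^3 - 16*r^2 - 3*r - 1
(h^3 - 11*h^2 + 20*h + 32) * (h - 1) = h^4 - 12*h^3 + 31*h^2 + 12*h - 32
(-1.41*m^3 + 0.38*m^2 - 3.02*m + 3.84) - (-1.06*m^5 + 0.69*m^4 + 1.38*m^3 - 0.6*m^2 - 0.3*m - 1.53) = 1.06*m^5 - 0.69*m^4 - 2.79*m^3 + 0.98*m^2 - 2.72*m + 5.37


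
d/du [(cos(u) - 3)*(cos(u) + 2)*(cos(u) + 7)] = (-3*cos(u)^2 - 12*cos(u) + 13)*sin(u)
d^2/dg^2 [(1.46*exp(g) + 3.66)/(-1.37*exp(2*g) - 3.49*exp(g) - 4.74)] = (-2.740274*exp(4*g) - 20.497118*exp(3*g) + 4.38701399999997*exp(2*g) + 74.642262*exp(g) + 27.74322)*exp(g)/(2.571353*exp(6*g) + 19.651143*exp(5*g) + 76.749729*exp(4*g) + 178.488721*exp(3*g) + 265.542858*exp(2*g) + 235.235772*exp(g) + 106.496424)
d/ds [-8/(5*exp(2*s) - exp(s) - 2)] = (80*exp(s) - 8)*exp(s)/(-5*exp(2*s) + exp(s) + 2)^2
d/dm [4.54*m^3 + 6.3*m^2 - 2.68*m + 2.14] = 13.62*m^2 + 12.6*m - 2.68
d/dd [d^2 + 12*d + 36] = 2*d + 12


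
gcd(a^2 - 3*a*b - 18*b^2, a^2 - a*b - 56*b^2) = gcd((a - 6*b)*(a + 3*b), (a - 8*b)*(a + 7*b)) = 1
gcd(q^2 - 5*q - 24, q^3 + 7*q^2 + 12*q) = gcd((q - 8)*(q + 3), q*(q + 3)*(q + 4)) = q + 3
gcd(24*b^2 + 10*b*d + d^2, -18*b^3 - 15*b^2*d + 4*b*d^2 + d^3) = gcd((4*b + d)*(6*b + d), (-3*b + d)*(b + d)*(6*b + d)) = 6*b + d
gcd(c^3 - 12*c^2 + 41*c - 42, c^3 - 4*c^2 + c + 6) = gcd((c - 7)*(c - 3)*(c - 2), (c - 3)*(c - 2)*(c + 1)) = c^2 - 5*c + 6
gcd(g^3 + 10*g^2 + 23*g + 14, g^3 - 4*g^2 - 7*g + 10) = g + 2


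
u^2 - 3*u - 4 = (u - 4)*(u + 1)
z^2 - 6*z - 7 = (z - 7)*(z + 1)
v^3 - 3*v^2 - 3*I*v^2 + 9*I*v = v*(v - 3)*(v - 3*I)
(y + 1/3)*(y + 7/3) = y^2 + 8*y/3 + 7/9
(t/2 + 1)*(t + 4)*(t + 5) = t^3/2 + 11*t^2/2 + 19*t + 20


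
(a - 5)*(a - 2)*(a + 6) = a^3 - a^2 - 32*a + 60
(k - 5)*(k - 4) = k^2 - 9*k + 20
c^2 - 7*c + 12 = (c - 4)*(c - 3)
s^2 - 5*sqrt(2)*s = s*(s - 5*sqrt(2))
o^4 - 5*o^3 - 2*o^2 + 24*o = o*(o - 4)*(o - 3)*(o + 2)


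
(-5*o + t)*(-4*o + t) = 20*o^2 - 9*o*t + t^2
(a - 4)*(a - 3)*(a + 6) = a^3 - a^2 - 30*a + 72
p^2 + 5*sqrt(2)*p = p*(p + 5*sqrt(2))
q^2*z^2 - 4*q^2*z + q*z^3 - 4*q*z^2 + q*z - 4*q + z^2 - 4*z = (q + z)*(z - 4)*(q*z + 1)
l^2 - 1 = (l - 1)*(l + 1)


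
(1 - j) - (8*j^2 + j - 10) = -8*j^2 - 2*j + 11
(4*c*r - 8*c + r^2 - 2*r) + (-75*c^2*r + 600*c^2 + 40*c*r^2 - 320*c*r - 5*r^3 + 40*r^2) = -75*c^2*r + 600*c^2 + 40*c*r^2 - 316*c*r - 8*c - 5*r^3 + 41*r^2 - 2*r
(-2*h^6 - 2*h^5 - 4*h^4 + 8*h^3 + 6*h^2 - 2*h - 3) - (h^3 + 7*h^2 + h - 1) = -2*h^6 - 2*h^5 - 4*h^4 + 7*h^3 - h^2 - 3*h - 2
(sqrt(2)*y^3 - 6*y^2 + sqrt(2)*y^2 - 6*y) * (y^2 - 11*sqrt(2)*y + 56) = sqrt(2)*y^5 - 28*y^4 + sqrt(2)*y^4 - 28*y^3 + 122*sqrt(2)*y^3 - 336*y^2 + 122*sqrt(2)*y^2 - 336*y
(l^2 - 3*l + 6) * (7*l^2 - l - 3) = 7*l^4 - 22*l^3 + 42*l^2 + 3*l - 18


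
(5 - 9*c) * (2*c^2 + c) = -18*c^3 + c^2 + 5*c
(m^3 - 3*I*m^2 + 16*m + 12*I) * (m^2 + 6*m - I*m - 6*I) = m^5 + 6*m^4 - 4*I*m^4 + 13*m^3 - 24*I*m^3 + 78*m^2 - 4*I*m^2 + 12*m - 24*I*m + 72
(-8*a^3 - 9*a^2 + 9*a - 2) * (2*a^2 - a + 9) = -16*a^5 - 10*a^4 - 45*a^3 - 94*a^2 + 83*a - 18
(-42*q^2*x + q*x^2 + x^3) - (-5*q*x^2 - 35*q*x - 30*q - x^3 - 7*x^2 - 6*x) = -42*q^2*x + 6*q*x^2 + 35*q*x + 30*q + 2*x^3 + 7*x^2 + 6*x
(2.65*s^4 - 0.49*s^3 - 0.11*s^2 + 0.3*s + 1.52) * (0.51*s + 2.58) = 1.3515*s^5 + 6.5871*s^4 - 1.3203*s^3 - 0.1308*s^2 + 1.5492*s + 3.9216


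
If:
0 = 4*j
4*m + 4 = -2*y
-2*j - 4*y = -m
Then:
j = 0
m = -8/9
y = -2/9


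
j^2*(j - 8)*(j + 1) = j^4 - 7*j^3 - 8*j^2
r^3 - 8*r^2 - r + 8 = (r - 8)*(r - 1)*(r + 1)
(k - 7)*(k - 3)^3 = k^4 - 16*k^3 + 90*k^2 - 216*k + 189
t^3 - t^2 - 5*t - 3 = (t - 3)*(t + 1)^2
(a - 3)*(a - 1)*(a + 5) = a^3 + a^2 - 17*a + 15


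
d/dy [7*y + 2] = 7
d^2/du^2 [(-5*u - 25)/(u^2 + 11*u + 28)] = 10*(-(u + 5)*(2*u + 11)^2 + (3*u + 16)*(u^2 + 11*u + 28))/(u^2 + 11*u + 28)^3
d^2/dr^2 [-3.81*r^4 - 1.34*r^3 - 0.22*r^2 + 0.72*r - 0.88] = -45.72*r^2 - 8.04*r - 0.44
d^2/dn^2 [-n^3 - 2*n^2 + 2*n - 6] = -6*n - 4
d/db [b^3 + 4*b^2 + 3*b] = 3*b^2 + 8*b + 3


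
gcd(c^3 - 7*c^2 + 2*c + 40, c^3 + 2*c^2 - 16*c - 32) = c^2 - 2*c - 8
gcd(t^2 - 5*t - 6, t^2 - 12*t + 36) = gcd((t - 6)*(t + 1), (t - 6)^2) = t - 6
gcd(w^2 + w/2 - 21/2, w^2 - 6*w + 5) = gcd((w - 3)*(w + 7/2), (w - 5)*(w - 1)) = 1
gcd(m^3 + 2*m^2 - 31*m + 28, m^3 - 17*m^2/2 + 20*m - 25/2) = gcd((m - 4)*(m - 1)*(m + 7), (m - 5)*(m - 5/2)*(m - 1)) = m - 1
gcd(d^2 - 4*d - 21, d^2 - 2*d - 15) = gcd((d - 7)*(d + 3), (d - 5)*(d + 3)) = d + 3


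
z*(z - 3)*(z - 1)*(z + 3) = z^4 - z^3 - 9*z^2 + 9*z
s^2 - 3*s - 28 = (s - 7)*(s + 4)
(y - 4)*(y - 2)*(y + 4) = y^3 - 2*y^2 - 16*y + 32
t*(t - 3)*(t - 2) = t^3 - 5*t^2 + 6*t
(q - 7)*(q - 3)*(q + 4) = q^3 - 6*q^2 - 19*q + 84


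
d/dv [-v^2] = -2*v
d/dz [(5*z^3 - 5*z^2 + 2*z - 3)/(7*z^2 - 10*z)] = (35*z^4 - 100*z^3 + 36*z^2 + 42*z - 30)/(z^2*(49*z^2 - 140*z + 100))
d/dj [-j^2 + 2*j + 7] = 2 - 2*j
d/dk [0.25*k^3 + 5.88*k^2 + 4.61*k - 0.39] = 0.75*k^2 + 11.76*k + 4.61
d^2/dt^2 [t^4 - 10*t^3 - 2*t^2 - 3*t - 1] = 12*t^2 - 60*t - 4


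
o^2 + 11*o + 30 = (o + 5)*(o + 6)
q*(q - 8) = q^2 - 8*q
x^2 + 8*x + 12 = (x + 2)*(x + 6)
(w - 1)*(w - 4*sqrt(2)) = w^2 - 4*sqrt(2)*w - w + 4*sqrt(2)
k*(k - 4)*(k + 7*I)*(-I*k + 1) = -I*k^4 + 8*k^3 + 4*I*k^3 - 32*k^2 + 7*I*k^2 - 28*I*k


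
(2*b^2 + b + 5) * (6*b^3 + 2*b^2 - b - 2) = 12*b^5 + 10*b^4 + 30*b^3 + 5*b^2 - 7*b - 10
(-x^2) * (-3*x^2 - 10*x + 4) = 3*x^4 + 10*x^3 - 4*x^2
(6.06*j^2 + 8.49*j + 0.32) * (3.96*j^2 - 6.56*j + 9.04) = 23.9976*j^4 - 6.13319999999999*j^3 + 0.355199999999996*j^2 + 74.6504*j + 2.8928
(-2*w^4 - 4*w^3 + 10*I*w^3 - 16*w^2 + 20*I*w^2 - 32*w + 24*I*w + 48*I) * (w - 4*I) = -2*w^5 - 4*w^4 + 18*I*w^4 + 24*w^3 + 36*I*w^3 + 48*w^2 + 88*I*w^2 + 96*w + 176*I*w + 192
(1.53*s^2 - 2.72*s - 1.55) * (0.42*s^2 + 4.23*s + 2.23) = 0.6426*s^4 + 5.3295*s^3 - 8.7447*s^2 - 12.6221*s - 3.4565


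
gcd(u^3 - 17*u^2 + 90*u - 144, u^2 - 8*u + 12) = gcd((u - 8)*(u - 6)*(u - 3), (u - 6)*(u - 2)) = u - 6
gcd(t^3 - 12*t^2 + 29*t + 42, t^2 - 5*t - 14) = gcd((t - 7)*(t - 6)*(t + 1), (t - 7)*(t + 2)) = t - 7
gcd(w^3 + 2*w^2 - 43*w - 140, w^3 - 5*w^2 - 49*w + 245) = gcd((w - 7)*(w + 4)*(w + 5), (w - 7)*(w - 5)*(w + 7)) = w - 7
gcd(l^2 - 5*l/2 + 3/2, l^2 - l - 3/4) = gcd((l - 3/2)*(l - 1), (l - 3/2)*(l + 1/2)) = l - 3/2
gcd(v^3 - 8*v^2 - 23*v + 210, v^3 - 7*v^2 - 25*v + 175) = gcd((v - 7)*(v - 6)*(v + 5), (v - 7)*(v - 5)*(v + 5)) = v^2 - 2*v - 35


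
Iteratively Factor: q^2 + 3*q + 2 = (q + 1)*(q + 2)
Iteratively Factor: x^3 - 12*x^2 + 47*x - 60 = (x - 4)*(x^2 - 8*x + 15) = (x - 4)*(x - 3)*(x - 5)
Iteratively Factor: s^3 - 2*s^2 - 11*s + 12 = (s - 1)*(s^2 - s - 12) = (s - 4)*(s - 1)*(s + 3)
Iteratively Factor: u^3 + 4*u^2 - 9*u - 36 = (u - 3)*(u^2 + 7*u + 12) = (u - 3)*(u + 3)*(u + 4)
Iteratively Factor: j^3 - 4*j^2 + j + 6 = (j - 2)*(j^2 - 2*j - 3) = (j - 2)*(j + 1)*(j - 3)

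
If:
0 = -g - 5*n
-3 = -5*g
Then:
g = 3/5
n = -3/25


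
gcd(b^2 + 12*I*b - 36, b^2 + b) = 1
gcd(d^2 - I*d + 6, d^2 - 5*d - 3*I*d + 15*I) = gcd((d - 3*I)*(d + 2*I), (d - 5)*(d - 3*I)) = d - 3*I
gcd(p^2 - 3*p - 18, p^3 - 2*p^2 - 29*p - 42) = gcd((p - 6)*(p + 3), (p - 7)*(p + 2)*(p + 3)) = p + 3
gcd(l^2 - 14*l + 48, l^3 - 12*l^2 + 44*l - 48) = l - 6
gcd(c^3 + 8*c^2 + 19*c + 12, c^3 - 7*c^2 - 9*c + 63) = c + 3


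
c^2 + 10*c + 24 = (c + 4)*(c + 6)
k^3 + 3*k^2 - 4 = (k - 1)*(k + 2)^2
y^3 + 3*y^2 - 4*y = y*(y - 1)*(y + 4)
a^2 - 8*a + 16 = (a - 4)^2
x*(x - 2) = x^2 - 2*x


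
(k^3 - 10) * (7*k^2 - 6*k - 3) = 7*k^5 - 6*k^4 - 3*k^3 - 70*k^2 + 60*k + 30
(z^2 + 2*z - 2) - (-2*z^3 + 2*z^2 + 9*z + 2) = 2*z^3 - z^2 - 7*z - 4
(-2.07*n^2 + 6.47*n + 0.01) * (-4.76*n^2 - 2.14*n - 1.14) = 9.8532*n^4 - 26.3674*n^3 - 11.5336*n^2 - 7.3972*n - 0.0114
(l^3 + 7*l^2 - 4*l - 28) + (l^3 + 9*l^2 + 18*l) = 2*l^3 + 16*l^2 + 14*l - 28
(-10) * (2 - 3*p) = 30*p - 20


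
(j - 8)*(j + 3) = j^2 - 5*j - 24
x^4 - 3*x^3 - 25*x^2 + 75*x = x*(x - 5)*(x - 3)*(x + 5)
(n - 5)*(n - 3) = n^2 - 8*n + 15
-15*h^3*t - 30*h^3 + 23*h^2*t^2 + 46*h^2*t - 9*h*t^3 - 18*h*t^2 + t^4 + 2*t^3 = (-5*h + t)*(-3*h + t)*(-h + t)*(t + 2)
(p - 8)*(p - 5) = p^2 - 13*p + 40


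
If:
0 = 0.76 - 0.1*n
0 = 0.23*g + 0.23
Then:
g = -1.00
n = 7.60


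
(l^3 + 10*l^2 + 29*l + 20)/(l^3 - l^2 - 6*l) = (l^3 + 10*l^2 + 29*l + 20)/(l*(l^2 - l - 6))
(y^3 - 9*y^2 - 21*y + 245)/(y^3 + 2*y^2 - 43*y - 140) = (y - 7)/(y + 4)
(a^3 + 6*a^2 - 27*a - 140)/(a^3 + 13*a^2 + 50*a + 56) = (a - 5)/(a + 2)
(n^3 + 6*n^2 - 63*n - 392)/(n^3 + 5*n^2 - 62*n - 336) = (n + 7)/(n + 6)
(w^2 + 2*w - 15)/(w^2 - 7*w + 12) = (w + 5)/(w - 4)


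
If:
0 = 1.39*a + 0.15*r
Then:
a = -0.107913669064748*r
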